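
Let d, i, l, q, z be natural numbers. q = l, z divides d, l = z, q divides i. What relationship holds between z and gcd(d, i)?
z divides gcd(d, i)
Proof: Because q = l and q divides i, l divides i. l = z, so z divides i. Since z divides d, z divides gcd(d, i).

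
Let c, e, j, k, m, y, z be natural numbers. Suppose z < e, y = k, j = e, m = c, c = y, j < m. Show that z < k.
j = e and j < m, thus e < m. Because m = c, e < c. c = y, so e < y. Since z < e, z < y. y = k, so z < k.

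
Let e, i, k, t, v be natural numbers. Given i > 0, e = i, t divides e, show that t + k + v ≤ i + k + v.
e = i and t divides e, thus t divides i. i > 0, so t ≤ i. Then t + k ≤ i + k. Then t + k + v ≤ i + k + v.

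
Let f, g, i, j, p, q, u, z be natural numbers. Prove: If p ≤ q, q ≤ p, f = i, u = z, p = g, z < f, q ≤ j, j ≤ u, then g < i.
q ≤ p and p ≤ q, hence q = p. p = g, so q = g. Because u = z and j ≤ u, j ≤ z. Because f = i and z < f, z < i. Since j ≤ z, j < i. Since q ≤ j, q < i. Because q = g, g < i.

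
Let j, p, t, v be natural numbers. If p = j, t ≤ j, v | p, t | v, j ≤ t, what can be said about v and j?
v = j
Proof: p = j and v | p, therefore v | j. Because t ≤ j and j ≤ t, t = j. Because t | v, j | v. Since v | j, v = j.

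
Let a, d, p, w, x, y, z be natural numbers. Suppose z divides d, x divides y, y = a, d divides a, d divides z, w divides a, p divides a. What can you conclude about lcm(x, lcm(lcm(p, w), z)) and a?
lcm(x, lcm(lcm(p, w), z)) divides a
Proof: Since y = a and x divides y, x divides a. p divides a and w divides a, therefore lcm(p, w) divides a. d divides z and z divides d, so d = z. Since d divides a, z divides a. Since lcm(p, w) divides a, lcm(lcm(p, w), z) divides a. x divides a, so lcm(x, lcm(lcm(p, w), z)) divides a.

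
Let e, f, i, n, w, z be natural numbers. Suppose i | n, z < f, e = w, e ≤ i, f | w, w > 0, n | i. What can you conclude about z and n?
z < n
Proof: i | n and n | i, so i = n. Because f | w and w > 0, f ≤ w. e = w and e ≤ i, hence w ≤ i. f ≤ w, so f ≤ i. Since i = n, f ≤ n. Because z < f, z < n.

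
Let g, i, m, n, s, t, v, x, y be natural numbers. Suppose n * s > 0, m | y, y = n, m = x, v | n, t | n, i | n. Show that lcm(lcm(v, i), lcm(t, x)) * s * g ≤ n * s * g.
Since v | n and i | n, lcm(v, i) | n. y = n and m | y, thus m | n. Since m = x, x | n. t | n, so lcm(t, x) | n. lcm(v, i) | n, so lcm(lcm(v, i), lcm(t, x)) | n. Then lcm(lcm(v, i), lcm(t, x)) * s | n * s. n * s > 0, so lcm(lcm(v, i), lcm(t, x)) * s ≤ n * s. Then lcm(lcm(v, i), lcm(t, x)) * s * g ≤ n * s * g.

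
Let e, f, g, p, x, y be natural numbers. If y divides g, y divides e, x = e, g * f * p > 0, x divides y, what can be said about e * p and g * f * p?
e * p ≤ g * f * p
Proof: Because x = e and x divides y, e divides y. Since y divides e, y = e. y divides g, so e divides g. Then e divides g * f. Then e * p divides g * f * p. Since g * f * p > 0, e * p ≤ g * f * p.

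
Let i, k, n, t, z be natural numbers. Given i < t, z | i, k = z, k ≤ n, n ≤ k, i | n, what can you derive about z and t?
z < t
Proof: Because n ≤ k and k ≤ n, n = k. Because k = z, n = z. From i | n, i | z. Because z | i, i = z. Since i < t, z < t.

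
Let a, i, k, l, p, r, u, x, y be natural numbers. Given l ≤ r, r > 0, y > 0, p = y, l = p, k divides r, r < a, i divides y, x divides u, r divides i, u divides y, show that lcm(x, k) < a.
Since l = p and p = y, l = y. Because l ≤ r, y ≤ r. r divides i and i divides y, thus r divides y. Since y > 0, r ≤ y. Since y ≤ r, y = r. x divides u and u divides y, therefore x divides y. Since y = r, x divides r. Since k divides r, lcm(x, k) divides r. r > 0, so lcm(x, k) ≤ r. Because r < a, lcm(x, k) < a.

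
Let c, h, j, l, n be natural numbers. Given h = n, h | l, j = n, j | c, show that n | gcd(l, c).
h = n and h | l, hence n | l. Because j = n and j | c, n | c. n | l, so n | gcd(l, c).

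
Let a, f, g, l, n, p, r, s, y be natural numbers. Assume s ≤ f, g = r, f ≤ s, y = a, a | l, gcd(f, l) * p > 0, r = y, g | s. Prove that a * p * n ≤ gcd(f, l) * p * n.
s ≤ f and f ≤ s, thus s = f. r = y and y = a, hence r = a. From g = r, g = a. g | s, so a | s. s = f, so a | f. Because a | l, a | gcd(f, l). Then a * p | gcd(f, l) * p. gcd(f, l) * p > 0, so a * p ≤ gcd(f, l) * p. Then a * p * n ≤ gcd(f, l) * p * n.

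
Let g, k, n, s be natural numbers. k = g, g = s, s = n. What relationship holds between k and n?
k = n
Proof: Since k = g and g = s, k = s. Since s = n, k = n.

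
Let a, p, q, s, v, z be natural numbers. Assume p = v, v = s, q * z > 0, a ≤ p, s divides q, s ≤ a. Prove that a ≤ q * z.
Since p = v and v = s, p = s. a ≤ p, so a ≤ s. s ≤ a, so s = a. s divides q, so a divides q. Then a divides q * z. Since q * z > 0, a ≤ q * z.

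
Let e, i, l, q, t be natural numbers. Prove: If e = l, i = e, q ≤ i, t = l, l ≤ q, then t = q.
i = e and e = l, so i = l. q ≤ i, so q ≤ l. l ≤ q, so l = q. From t = l, t = q.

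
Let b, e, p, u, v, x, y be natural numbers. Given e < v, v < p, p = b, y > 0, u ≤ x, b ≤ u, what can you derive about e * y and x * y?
e * y < x * y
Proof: From e < v and v < p, e < p. Since p = b, e < b. Since b ≤ u and u ≤ x, b ≤ x. Since e < b, e < x. Since y > 0, by multiplying by a positive, e * y < x * y.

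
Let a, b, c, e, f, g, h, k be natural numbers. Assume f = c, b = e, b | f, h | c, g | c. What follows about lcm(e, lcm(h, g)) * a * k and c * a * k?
lcm(e, lcm(h, g)) * a * k | c * a * k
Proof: b = e and b | f, therefore e | f. Since f = c, e | c. From h | c and g | c, lcm(h, g) | c. e | c, so lcm(e, lcm(h, g)) | c. Then lcm(e, lcm(h, g)) * a | c * a. Then lcm(e, lcm(h, g)) * a * k | c * a * k.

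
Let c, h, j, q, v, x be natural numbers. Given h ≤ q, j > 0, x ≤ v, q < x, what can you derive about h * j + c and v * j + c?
h * j + c < v * j + c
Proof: Because q < x and x ≤ v, q < v. Since h ≤ q, h < v. Since j > 0, by multiplying by a positive, h * j < v * j. Then h * j + c < v * j + c.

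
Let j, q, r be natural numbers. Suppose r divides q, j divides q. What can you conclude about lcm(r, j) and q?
lcm(r, j) divides q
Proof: r divides q and j divides q. Because lcm divides any common multiple, lcm(r, j) divides q.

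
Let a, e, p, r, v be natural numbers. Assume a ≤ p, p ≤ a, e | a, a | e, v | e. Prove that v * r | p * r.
From a ≤ p and p ≤ a, a = p. e | a and a | e, therefore e = a. Since v | e, v | a. Since a = p, v | p. Then v * r | p * r.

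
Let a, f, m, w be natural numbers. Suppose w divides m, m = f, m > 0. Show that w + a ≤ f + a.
w divides m and m > 0, therefore w ≤ m. Since m = f, w ≤ f. Then w + a ≤ f + a.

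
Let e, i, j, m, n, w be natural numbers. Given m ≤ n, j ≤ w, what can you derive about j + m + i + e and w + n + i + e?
j + m + i + e ≤ w + n + i + e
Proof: From j ≤ w and m ≤ n, j + m ≤ w + n. Then j + m + i ≤ w + n + i. Then j + m + i + e ≤ w + n + i + e.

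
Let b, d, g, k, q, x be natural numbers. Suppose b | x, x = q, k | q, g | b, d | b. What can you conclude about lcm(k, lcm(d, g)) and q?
lcm(k, lcm(d, g)) | q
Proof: Because d | b and g | b, lcm(d, g) | b. Since x = q and b | x, b | q. Since lcm(d, g) | b, lcm(d, g) | q. k | q, so lcm(k, lcm(d, g)) | q.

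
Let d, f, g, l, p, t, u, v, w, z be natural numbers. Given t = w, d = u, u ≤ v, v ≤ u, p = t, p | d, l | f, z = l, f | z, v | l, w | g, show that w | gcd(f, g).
u ≤ v and v ≤ u, thus u = v. Since d = u, d = v. From p = t and p | d, t | d. d = v, so t | v. z = l and f | z, so f | l. Since l | f, l = f. v | l, so v | f. Because t | v, t | f. Since t = w, w | f. Since w | g, w | gcd(f, g).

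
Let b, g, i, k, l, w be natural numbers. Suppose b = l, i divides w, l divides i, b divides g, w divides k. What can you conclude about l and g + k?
l divides g + k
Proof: Because b = l and b divides g, l divides g. l divides i and i divides w, thus l divides w. From w divides k, l divides k. l divides g, so l divides g + k.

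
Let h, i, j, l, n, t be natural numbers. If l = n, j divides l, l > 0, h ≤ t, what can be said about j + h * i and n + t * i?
j + h * i ≤ n + t * i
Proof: Since j divides l and l > 0, j ≤ l. l = n, so j ≤ n. h ≤ t. By multiplying by a non-negative, h * i ≤ t * i. Since j ≤ n, j + h * i ≤ n + t * i.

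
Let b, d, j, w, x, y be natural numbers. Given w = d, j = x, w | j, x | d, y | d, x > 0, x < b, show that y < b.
From j = x and w | j, w | x. Since w = d, d | x. x | d, so d = x. Since y | d, y | x. x > 0, so y ≤ x. x < b, so y < b.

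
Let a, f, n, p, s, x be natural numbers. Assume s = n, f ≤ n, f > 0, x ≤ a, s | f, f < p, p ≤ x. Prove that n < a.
From s = n and s | f, n | f. f > 0, so n ≤ f. Because f ≤ n, f = n. Because p ≤ x and x ≤ a, p ≤ a. f < p, so f < a. From f = n, n < a.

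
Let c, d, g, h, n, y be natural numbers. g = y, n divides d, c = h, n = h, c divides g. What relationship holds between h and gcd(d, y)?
h divides gcd(d, y)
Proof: n = h and n divides d, therefore h divides d. Because g = y and c divides g, c divides y. c = h, so h divides y. Since h divides d, h divides gcd(d, y).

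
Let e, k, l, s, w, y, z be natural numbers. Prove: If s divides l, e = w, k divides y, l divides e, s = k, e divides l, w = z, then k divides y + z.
Because e = w and w = z, e = z. l divides e and e divides l, so l = e. s divides l, so s divides e. s = k, so k divides e. Because e = z, k divides z. k divides y, so k divides y + z.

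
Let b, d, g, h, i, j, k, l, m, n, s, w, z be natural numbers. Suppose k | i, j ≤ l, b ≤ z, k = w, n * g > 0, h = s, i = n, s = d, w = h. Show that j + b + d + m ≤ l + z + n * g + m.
From j ≤ l and b ≤ z, j + b ≤ l + z. w = h and h = s, so w = s. k = w and k | i, hence w | i. Since i = n, w | n. w = s, so s | n. s = d, so d | n. Then d | n * g. Since n * g > 0, d ≤ n * g. Then d + m ≤ n * g + m. j + b ≤ l + z, so j + b + d + m ≤ l + z + n * g + m.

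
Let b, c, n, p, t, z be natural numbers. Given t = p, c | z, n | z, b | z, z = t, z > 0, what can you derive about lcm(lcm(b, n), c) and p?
lcm(lcm(b, n), c) ≤ p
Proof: Since z = t and t = p, z = p. Because b | z and n | z, lcm(b, n) | z. Since c | z, lcm(lcm(b, n), c) | z. z > 0, so lcm(lcm(b, n), c) ≤ z. Since z = p, lcm(lcm(b, n), c) ≤ p.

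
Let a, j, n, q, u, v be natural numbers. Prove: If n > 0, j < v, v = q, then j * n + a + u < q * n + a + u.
From v = q and j < v, j < q. Since n > 0, by multiplying by a positive, j * n < q * n. Then j * n + a < q * n + a. Then j * n + a + u < q * n + a + u.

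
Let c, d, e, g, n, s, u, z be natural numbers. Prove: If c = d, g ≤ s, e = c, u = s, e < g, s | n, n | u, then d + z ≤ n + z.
e = c and c = d, hence e = d. Because e < g, d < g. Because u = s and n | u, n | s. Since s | n, s = n. g ≤ s, so g ≤ n. Since d < g, d < n. Then d + z < n + z. Then d + z ≤ n + z.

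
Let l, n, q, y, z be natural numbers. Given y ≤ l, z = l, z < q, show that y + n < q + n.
z = l and z < q, hence l < q. y ≤ l, so y < q. Then y + n < q + n.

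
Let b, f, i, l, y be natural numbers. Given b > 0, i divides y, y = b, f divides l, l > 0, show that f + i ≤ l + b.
f divides l and l > 0, therefore f ≤ l. y = b and i divides y, so i divides b. Since b > 0, i ≤ b. f ≤ l, so f + i ≤ l + b.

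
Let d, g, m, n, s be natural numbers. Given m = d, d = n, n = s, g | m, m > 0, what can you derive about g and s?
g ≤ s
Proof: m = d and d = n, thus m = n. n = s, so m = s. g | m and m > 0, therefore g ≤ m. m = s, so g ≤ s.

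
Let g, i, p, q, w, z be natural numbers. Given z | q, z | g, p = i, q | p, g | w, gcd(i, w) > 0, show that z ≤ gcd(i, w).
Because z | q and q | p, z | p. Since p = i, z | i. Since z | g and g | w, z | w. z | i, so z | gcd(i, w). From gcd(i, w) > 0, z ≤ gcd(i, w).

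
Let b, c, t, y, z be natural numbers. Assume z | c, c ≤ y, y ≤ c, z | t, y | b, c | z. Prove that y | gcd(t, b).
z | c and c | z, therefore z = c. Because c ≤ y and y ≤ c, c = y. From z = c, z = y. Since z | t, y | t. From y | b, y | gcd(t, b).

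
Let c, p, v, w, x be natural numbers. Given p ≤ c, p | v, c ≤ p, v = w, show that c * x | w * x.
p ≤ c and c ≤ p, hence p = c. v = w and p | v, hence p | w. Since p = c, c | w. Then c * x | w * x.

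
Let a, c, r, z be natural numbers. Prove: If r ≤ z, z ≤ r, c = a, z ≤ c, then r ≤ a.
z ≤ r and r ≤ z, so z = r. c = a and z ≤ c, so z ≤ a. From z = r, r ≤ a.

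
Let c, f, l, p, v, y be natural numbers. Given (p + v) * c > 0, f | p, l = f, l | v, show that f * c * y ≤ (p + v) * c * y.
Because l = f and l | v, f | v. Since f | p, f | p + v. Then f * c | (p + v) * c. (p + v) * c > 0, so f * c ≤ (p + v) * c. Then f * c * y ≤ (p + v) * c * y.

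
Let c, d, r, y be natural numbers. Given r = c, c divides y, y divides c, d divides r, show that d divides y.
c divides y and y divides c, thus c = y. Since r = c, r = y. d divides r, so d divides y.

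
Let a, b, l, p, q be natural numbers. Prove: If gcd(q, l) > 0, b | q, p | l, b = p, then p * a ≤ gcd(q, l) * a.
b = p and b | q, thus p | q. p | l, so p | gcd(q, l). Since gcd(q, l) > 0, p ≤ gcd(q, l). Then p * a ≤ gcd(q, l) * a.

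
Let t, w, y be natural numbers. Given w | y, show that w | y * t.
w | y. By divisibility extends to multiples, w | y * t.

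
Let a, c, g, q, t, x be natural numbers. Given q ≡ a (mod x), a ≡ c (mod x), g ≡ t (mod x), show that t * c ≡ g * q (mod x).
q ≡ a (mod x) and a ≡ c (mod x), therefore q ≡ c (mod x). Since g ≡ t (mod x), by multiplying congruences, g * q ≡ t * c (mod x). Then t * c ≡ g * q (mod x).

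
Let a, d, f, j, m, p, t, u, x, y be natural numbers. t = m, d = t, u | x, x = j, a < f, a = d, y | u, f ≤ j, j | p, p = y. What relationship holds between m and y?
m < y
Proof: p = y and j | p, hence j | y. y | u and u | x, hence y | x. Since x = j, y | j. j | y, so j = y. Because a = d and d = t, a = t. Since t = m, a = m. a < f and f ≤ j, thus a < j. a = m, so m < j. j = y, so m < y.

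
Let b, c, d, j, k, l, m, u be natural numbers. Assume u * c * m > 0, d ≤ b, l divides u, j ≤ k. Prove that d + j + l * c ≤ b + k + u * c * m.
Since d ≤ b and j ≤ k, d + j ≤ b + k. Because l divides u, l * c divides u * c. Then l * c divides u * c * m. From u * c * m > 0, l * c ≤ u * c * m. d + j ≤ b + k, so d + j + l * c ≤ b + k + u * c * m.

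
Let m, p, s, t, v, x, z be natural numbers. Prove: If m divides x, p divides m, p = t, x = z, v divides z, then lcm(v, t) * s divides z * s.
p divides m and m divides x, thus p divides x. x = z, so p divides z. Since p = t, t divides z. Because v divides z, lcm(v, t) divides z. Then lcm(v, t) * s divides z * s.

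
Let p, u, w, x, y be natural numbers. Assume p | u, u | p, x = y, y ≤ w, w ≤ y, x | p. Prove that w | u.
From p | u and u | p, p = u. y ≤ w and w ≤ y, thus y = w. x = y, so x = w. x | p, so w | p. Since p = u, w | u.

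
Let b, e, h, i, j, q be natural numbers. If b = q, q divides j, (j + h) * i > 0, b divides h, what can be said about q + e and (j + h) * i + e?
q + e ≤ (j + h) * i + e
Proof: b = q and b divides h, therefore q divides h. Since q divides j, q divides j + h. Then q divides (j + h) * i. (j + h) * i > 0, so q ≤ (j + h) * i. Then q + e ≤ (j + h) * i + e.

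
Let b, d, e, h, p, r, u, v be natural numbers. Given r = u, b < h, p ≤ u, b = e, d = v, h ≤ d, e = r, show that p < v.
b = e and e = r, thus b = r. b < h, so r < h. Since r = u, u < h. Since p ≤ u, p < h. d = v and h ≤ d, so h ≤ v. Since p < h, p < v.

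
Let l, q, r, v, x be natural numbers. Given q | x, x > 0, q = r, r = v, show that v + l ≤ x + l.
q = r and r = v, so q = v. q | x and x > 0, hence q ≤ x. Since q = v, v ≤ x. Then v + l ≤ x + l.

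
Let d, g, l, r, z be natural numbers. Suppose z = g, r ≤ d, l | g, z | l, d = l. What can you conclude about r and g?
r ≤ g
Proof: From z = g and z | l, g | l. Since l | g, l = g. Since d = l, d = g. Since r ≤ d, r ≤ g.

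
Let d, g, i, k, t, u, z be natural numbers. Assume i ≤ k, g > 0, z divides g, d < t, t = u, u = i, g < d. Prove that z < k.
t = u and u = i, hence t = i. Because z divides g and g > 0, z ≤ g. g < d and d < t, hence g < t. Since z ≤ g, z < t. t = i, so z < i. Since i ≤ k, z < k.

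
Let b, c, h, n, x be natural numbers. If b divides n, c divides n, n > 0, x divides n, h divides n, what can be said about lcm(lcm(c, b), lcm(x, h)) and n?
lcm(lcm(c, b), lcm(x, h)) ≤ n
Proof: Because c divides n and b divides n, lcm(c, b) divides n. x divides n and h divides n, therefore lcm(x, h) divides n. lcm(c, b) divides n, so lcm(lcm(c, b), lcm(x, h)) divides n. n > 0, so lcm(lcm(c, b), lcm(x, h)) ≤ n.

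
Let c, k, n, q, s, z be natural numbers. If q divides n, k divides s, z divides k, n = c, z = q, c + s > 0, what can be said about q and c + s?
q ≤ c + s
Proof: Since n = c and q divides n, q divides c. z divides k and k divides s, therefore z divides s. z = q, so q divides s. q divides c, so q divides c + s. Since c + s > 0, q ≤ c + s.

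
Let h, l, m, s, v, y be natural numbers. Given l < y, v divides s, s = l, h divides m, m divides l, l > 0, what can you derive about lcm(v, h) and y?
lcm(v, h) < y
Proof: From s = l and v divides s, v divides l. Because h divides m and m divides l, h divides l. Since v divides l, lcm(v, h) divides l. From l > 0, lcm(v, h) ≤ l. Since l < y, lcm(v, h) < y.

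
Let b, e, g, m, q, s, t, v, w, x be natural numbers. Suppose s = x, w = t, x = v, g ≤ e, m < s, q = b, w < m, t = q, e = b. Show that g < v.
From e = b and g ≤ e, g ≤ b. t = q and q = b, hence t = b. w = t and w < m, thus t < m. t = b, so b < m. s = x and m < s, therefore m < x. From b < m, b < x. Since x = v, b < v. From g ≤ b, g < v.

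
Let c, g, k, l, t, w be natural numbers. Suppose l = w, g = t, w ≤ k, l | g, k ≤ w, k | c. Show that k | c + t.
w ≤ k and k ≤ w, therefore w = k. l = w, so l = k. g = t and l | g, so l | t. Since l = k, k | t. k | c, so k | c + t.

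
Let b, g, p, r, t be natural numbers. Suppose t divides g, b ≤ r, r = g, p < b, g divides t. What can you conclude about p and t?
p < t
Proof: Since g divides t and t divides g, g = t. Since r = g, r = t. From p < b and b ≤ r, p < r. Since r = t, p < t.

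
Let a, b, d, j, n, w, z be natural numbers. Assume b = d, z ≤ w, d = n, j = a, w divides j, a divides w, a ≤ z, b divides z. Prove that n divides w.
b = d and d = n, thus b = n. j = a and w divides j, hence w divides a. Since a divides w, a = w. Since a ≤ z, w ≤ z. z ≤ w, so z = w. b divides z, so b divides w. b = n, so n divides w.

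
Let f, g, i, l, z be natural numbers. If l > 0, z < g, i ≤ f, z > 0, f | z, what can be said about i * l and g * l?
i * l < g * l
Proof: Since f | z and z > 0, f ≤ z. z < g, so f < g. i ≤ f, so i < g. l > 0, so i * l < g * l.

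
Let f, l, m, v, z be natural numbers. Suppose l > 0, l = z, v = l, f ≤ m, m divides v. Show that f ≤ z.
Because v = l and m divides v, m divides l. Since l > 0, m ≤ l. Since l = z, m ≤ z. Since f ≤ m, f ≤ z.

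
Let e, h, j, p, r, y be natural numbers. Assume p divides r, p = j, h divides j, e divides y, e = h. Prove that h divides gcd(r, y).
Since p = j and p divides r, j divides r. h divides j, so h divides r. e = h and e divides y, so h divides y. h divides r, so h divides gcd(r, y).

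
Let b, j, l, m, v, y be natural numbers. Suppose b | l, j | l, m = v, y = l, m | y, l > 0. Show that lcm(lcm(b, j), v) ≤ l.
b | l and j | l, hence lcm(b, j) | l. y = l and m | y, thus m | l. m = v, so v | l. lcm(b, j) | l, so lcm(lcm(b, j), v) | l. l > 0, so lcm(lcm(b, j), v) ≤ l.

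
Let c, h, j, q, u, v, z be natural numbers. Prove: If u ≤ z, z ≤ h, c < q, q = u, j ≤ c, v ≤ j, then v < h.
Since q = u and c < q, c < u. Since j ≤ c, j < u. Since u ≤ z, j < z. z ≤ h, so j < h. v ≤ j, so v < h.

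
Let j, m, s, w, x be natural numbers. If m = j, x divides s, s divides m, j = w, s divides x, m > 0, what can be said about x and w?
x ≤ w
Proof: From m = j and j = w, m = w. From s divides x and x divides s, s = x. s divides m and m > 0, so s ≤ m. s = x, so x ≤ m. m = w, so x ≤ w.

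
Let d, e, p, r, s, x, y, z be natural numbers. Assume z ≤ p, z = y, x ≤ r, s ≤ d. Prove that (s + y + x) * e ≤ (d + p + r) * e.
z = y and z ≤ p, so y ≤ p. Since x ≤ r, y + x ≤ p + r. Since s ≤ d, s + y + x ≤ d + p + r. Then (s + y + x) * e ≤ (d + p + r) * e.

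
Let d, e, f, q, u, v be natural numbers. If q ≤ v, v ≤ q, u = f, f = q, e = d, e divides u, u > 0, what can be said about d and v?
d ≤ v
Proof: q ≤ v and v ≤ q, hence q = v. u = f and f = q, so u = q. e = d and e divides u, therefore d divides u. u > 0, so d ≤ u. u = q, so d ≤ q. From q = v, d ≤ v.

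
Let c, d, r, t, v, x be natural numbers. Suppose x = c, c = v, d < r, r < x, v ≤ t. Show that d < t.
x = c and c = v, hence x = v. d < r and r < x, so d < x. Since x = v, d < v. Since v ≤ t, d < t.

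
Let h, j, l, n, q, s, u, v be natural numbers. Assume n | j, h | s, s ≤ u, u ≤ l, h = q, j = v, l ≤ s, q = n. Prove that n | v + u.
j = v and n | j, therefore n | v. Since h = q and q = n, h = n. u ≤ l and l ≤ s, hence u ≤ s. Because s ≤ u, s = u. Since h | s, h | u. h = n, so n | u. n | v, so n | v + u.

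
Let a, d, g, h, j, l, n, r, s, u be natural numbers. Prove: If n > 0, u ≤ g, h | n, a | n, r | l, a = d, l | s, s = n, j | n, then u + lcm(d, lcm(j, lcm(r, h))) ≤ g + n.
a = d and a | n, hence d | n. From s = n and l | s, l | n. Since r | l, r | n. Because h | n, lcm(r, h) | n. Since j | n, lcm(j, lcm(r, h)) | n. d | n, so lcm(d, lcm(j, lcm(r, h))) | n. n > 0, so lcm(d, lcm(j, lcm(r, h))) ≤ n. Since u ≤ g, u + lcm(d, lcm(j, lcm(r, h))) ≤ g + n.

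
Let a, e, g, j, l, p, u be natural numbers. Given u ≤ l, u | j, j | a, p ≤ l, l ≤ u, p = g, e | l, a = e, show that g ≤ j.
u ≤ l and l ≤ u, so u = l. Since u | j, l | j. Because a = e and j | a, j | e. e | l, so j | l. Since l | j, l = j. p = g and p ≤ l, therefore g ≤ l. l = j, so g ≤ j.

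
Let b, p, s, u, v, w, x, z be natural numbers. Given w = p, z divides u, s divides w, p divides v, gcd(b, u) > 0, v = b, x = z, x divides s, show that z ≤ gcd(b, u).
x = z and x divides s, thus z divides s. w = p and s divides w, so s divides p. From p divides v, s divides v. Since z divides s, z divides v. v = b, so z divides b. z divides u, so z divides gcd(b, u). Since gcd(b, u) > 0, z ≤ gcd(b, u).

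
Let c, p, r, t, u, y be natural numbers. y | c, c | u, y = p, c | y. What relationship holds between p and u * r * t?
p | u * r * t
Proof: From c | y and y | c, c = y. Since y = p, c = p. Since c | u, p | u. Then p | u * r. Then p | u * r * t.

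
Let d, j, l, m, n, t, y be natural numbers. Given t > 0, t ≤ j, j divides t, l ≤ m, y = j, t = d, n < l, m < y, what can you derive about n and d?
n < d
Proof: j divides t and t > 0, thus j ≤ t. t ≤ j, so j = t. Since y = j, y = t. t = d, so y = d. Because l ≤ m and m < y, l < y. n < l, so n < y. Since y = d, n < d.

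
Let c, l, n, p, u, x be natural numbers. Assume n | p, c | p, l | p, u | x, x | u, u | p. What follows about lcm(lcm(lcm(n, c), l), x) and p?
lcm(lcm(lcm(n, c), l), x) | p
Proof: Since n | p and c | p, lcm(n, c) | p. l | p, so lcm(lcm(n, c), l) | p. u | x and x | u, so u = x. From u | p, x | p. lcm(lcm(n, c), l) | p, so lcm(lcm(lcm(n, c), l), x) | p.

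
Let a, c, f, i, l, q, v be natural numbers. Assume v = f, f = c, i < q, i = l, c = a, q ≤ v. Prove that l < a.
i = l and i < q, thus l < q. Since v = f and q ≤ v, q ≤ f. f = c, so q ≤ c. Since l < q, l < c. Because c = a, l < a.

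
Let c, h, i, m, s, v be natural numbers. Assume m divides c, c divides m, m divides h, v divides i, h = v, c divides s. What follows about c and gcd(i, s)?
c divides gcd(i, s)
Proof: Since m divides c and c divides m, m = c. Since h = v and m divides h, m divides v. From m = c, c divides v. Since v divides i, c divides i. c divides s, so c divides gcd(i, s).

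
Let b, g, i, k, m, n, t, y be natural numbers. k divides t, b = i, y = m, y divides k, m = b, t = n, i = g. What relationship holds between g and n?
g divides n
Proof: m = b and b = i, hence m = i. From y = m and y divides k, m divides k. Since k divides t, m divides t. t = n, so m divides n. Since m = i, i divides n. i = g, so g divides n.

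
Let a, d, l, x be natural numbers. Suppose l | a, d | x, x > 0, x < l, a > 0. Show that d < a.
d | x and x > 0, hence d ≤ x. From l | a and a > 0, l ≤ a. Since x < l, x < a. Because d ≤ x, d < a.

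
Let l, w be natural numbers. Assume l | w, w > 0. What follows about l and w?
l ≤ w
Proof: l | w and w > 0. By divisors are at most what they divide, l ≤ w.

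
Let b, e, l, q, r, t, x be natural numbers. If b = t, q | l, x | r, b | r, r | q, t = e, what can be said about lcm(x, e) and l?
lcm(x, e) | l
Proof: b = t and t = e, therefore b = e. Since b | r, e | r. Since x | r, lcm(x, e) | r. r | q, so lcm(x, e) | q. Since q | l, lcm(x, e) | l.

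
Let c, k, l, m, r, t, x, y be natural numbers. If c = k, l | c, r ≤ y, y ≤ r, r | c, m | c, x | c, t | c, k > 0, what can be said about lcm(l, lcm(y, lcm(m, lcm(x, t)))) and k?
lcm(l, lcm(y, lcm(m, lcm(x, t)))) ≤ k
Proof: r ≤ y and y ≤ r, thus r = y. Since r | c, y | c. x | c and t | c, so lcm(x, t) | c. m | c, so lcm(m, lcm(x, t)) | c. Since y | c, lcm(y, lcm(m, lcm(x, t))) | c. Because l | c, lcm(l, lcm(y, lcm(m, lcm(x, t)))) | c. Since c = k, lcm(l, lcm(y, lcm(m, lcm(x, t)))) | k. Since k > 0, lcm(l, lcm(y, lcm(m, lcm(x, t)))) ≤ k.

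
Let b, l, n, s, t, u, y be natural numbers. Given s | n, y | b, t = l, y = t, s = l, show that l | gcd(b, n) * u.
y = t and t = l, thus y = l. From y | b, l | b. From s = l and s | n, l | n. Since l | b, l | gcd(b, n). Then l | gcd(b, n) * u.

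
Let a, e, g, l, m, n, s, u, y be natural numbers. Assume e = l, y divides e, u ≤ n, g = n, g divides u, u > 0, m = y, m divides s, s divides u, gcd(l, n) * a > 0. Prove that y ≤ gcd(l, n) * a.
e = l and y divides e, so y divides l. Because g divides u and u > 0, g ≤ u. g = n, so n ≤ u. Since u ≤ n, u = n. From m = y and m divides s, y divides s. From s divides u, y divides u. From u = n, y divides n. Since y divides l, y divides gcd(l, n). Then y divides gcd(l, n) * a. gcd(l, n) * a > 0, so y ≤ gcd(l, n) * a.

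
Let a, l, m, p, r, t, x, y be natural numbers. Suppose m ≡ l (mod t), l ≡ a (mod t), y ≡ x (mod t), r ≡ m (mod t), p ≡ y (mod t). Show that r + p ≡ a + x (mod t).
From r ≡ m (mod t) and m ≡ l (mod t), r ≡ l (mod t). l ≡ a (mod t), so r ≡ a (mod t). From p ≡ y (mod t) and y ≡ x (mod t), p ≡ x (mod t). r ≡ a (mod t), so r + p ≡ a + x (mod t).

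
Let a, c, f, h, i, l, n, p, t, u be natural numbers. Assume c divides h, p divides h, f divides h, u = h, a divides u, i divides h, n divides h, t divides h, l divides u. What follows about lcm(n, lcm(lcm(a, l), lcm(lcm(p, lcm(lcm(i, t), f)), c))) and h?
lcm(n, lcm(lcm(a, l), lcm(lcm(p, lcm(lcm(i, t), f)), c))) divides h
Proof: From a divides u and l divides u, lcm(a, l) divides u. Since u = h, lcm(a, l) divides h. Because i divides h and t divides h, lcm(i, t) divides h. Since f divides h, lcm(lcm(i, t), f) divides h. Since p divides h, lcm(p, lcm(lcm(i, t), f)) divides h. From c divides h, lcm(lcm(p, lcm(lcm(i, t), f)), c) divides h. lcm(a, l) divides h, so lcm(lcm(a, l), lcm(lcm(p, lcm(lcm(i, t), f)), c)) divides h. Since n divides h, lcm(n, lcm(lcm(a, l), lcm(lcm(p, lcm(lcm(i, t), f)), c))) divides h.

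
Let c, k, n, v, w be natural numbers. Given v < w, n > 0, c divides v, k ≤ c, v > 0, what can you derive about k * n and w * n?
k * n < w * n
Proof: c divides v and v > 0, thus c ≤ v. v < w, so c < w. Since k ≤ c, k < w. Using n > 0, by multiplying by a positive, k * n < w * n.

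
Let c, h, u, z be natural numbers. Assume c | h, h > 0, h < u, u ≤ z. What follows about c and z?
c < z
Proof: Because c | h and h > 0, c ≤ h. Since h < u, c < u. Since u ≤ z, c < z.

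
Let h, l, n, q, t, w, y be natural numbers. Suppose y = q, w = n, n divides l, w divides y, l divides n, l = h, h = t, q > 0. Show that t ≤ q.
l = h and h = t, hence l = t. n divides l and l divides n, so n = l. From w = n and w divides y, n divides y. y = q, so n divides q. Since n = l, l divides q. q > 0, so l ≤ q. From l = t, t ≤ q.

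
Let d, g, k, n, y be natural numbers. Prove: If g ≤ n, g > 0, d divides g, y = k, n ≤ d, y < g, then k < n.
d divides g and g > 0, therefore d ≤ g. n ≤ d, so n ≤ g. g ≤ n, so g = n. From y < g, y < n. From y = k, k < n.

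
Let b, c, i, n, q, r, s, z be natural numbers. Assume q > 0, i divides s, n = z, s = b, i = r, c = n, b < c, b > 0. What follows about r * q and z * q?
r * q < z * q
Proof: c = n and n = z, so c = z. s = b and i divides s, thus i divides b. i = r, so r divides b. Since b > 0, r ≤ b. From b < c, r < c. From c = z, r < z. From q > 0, by multiplying by a positive, r * q < z * q.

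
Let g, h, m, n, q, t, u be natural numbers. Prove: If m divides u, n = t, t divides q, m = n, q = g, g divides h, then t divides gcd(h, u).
q = g and t divides q, therefore t divides g. Since g divides h, t divides h. m = n and m divides u, so n divides u. Since n = t, t divides u. Because t divides h, t divides gcd(h, u).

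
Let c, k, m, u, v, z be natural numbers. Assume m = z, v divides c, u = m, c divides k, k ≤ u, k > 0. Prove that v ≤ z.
Because u = m and m = z, u = z. v divides c and c divides k, so v divides k. Since k > 0, v ≤ k. k ≤ u, so v ≤ u. From u = z, v ≤ z.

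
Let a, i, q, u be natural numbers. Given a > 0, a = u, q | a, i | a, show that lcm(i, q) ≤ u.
Since i | a and q | a, lcm(i, q) | a. a > 0, so lcm(i, q) ≤ a. From a = u, lcm(i, q) ≤ u.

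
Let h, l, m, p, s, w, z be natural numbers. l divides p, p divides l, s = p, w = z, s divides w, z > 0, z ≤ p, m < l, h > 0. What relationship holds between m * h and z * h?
m * h < z * h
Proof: l divides p and p divides l, hence l = p. w = z and s divides w, hence s divides z. Since z > 0, s ≤ z. s = p, so p ≤ z. z ≤ p, so p = z. l = p, so l = z. m < l, so m < z. Since h > 0, by multiplying by a positive, m * h < z * h.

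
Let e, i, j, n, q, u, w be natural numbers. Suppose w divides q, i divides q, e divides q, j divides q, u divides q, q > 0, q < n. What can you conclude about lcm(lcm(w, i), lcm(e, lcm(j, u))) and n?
lcm(lcm(w, i), lcm(e, lcm(j, u))) < n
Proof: Since w divides q and i divides q, lcm(w, i) divides q. Since j divides q and u divides q, lcm(j, u) divides q. Since e divides q, lcm(e, lcm(j, u)) divides q. lcm(w, i) divides q, so lcm(lcm(w, i), lcm(e, lcm(j, u))) divides q. Since q > 0, lcm(lcm(w, i), lcm(e, lcm(j, u))) ≤ q. Since q < n, lcm(lcm(w, i), lcm(e, lcm(j, u))) < n.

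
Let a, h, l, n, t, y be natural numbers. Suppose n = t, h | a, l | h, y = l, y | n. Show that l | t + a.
Because y = l and y | n, l | n. n = t, so l | t. Since l | h and h | a, l | a. Since l | t, l | t + a.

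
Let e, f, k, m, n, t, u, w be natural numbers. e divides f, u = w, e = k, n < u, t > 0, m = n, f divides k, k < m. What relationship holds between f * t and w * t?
f * t < w * t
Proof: e = k and e divides f, thus k divides f. f divides k, so k = f. m = n and k < m, thus k < n. From u = w and n < u, n < w. k < n, so k < w. Since k = f, f < w. Since t > 0, by multiplying by a positive, f * t < w * t.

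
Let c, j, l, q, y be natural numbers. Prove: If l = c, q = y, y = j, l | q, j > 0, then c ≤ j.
Since q = y and y = j, q = j. l | q, so l | j. Since j > 0, l ≤ j. Since l = c, c ≤ j.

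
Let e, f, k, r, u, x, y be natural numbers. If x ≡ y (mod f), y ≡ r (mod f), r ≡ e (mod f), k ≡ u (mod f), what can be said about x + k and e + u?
x + k ≡ e + u (mod f)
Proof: x ≡ y (mod f) and y ≡ r (mod f), so x ≡ r (mod f). Since r ≡ e (mod f), x ≡ e (mod f). Since k ≡ u (mod f), by adding congruences, x + k ≡ e + u (mod f).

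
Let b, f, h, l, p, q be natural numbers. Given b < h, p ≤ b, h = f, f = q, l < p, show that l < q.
Because h = f and f = q, h = q. Since b < h, b < q. From p ≤ b, p < q. Since l < p, l < q.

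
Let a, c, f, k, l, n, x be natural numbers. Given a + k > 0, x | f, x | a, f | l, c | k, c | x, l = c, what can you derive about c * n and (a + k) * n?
c * n ≤ (a + k) * n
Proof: l = c and f | l, hence f | c. Since x | f, x | c. c | x, so x = c. Since x | a, c | a. Since c | k, c | a + k. a + k > 0, so c ≤ a + k. Then c * n ≤ (a + k) * n.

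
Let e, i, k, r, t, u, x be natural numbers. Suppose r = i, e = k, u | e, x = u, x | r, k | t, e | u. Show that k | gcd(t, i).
u | e and e | u, therefore u = e. From e = k, u = k. Because x = u and x | r, u | r. Because u = k, k | r. Since r = i, k | i. k | t, so k | gcd(t, i).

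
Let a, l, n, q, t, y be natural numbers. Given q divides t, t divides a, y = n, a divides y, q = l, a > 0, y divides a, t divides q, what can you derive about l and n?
l ≤ n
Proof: Since a divides y and y divides a, a = y. y = n, so a = n. Because t divides q and q divides t, t = q. Since q = l, t = l. t divides a and a > 0, therefore t ≤ a. Because t = l, l ≤ a. Since a = n, l ≤ n.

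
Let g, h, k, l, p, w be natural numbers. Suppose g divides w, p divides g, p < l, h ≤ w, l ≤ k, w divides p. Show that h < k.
Since p divides g and g divides w, p divides w. Since w divides p, w = p. h ≤ w, so h ≤ p. p < l, so h < l. Since l ≤ k, h < k.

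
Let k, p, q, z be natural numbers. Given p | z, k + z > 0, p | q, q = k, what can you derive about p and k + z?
p ≤ k + z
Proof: q = k and p | q, therefore p | k. p | z, so p | k + z. From k + z > 0, p ≤ k + z.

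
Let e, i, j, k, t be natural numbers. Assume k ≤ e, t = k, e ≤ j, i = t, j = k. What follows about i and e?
i = e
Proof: Because i = t and t = k, i = k. j = k and e ≤ j, so e ≤ k. Because k ≤ e, k = e. Because i = k, i = e.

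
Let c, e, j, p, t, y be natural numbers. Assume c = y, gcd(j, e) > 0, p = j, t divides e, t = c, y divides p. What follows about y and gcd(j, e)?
y ≤ gcd(j, e)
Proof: p = j and y divides p, so y divides j. t = c and c = y, so t = y. Since t divides e, y divides e. y divides j, so y divides gcd(j, e). gcd(j, e) > 0, so y ≤ gcd(j, e).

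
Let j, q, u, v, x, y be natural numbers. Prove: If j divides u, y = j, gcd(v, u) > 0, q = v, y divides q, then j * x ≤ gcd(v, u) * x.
y = j and y divides q, hence j divides q. q = v, so j divides v. Since j divides u, j divides gcd(v, u). gcd(v, u) > 0, so j ≤ gcd(v, u). By multiplying by a non-negative, j * x ≤ gcd(v, u) * x.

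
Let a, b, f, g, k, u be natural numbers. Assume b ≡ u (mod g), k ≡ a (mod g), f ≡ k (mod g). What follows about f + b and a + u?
f + b ≡ a + u (mod g)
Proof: f ≡ k (mod g) and k ≡ a (mod g), thus f ≡ a (mod g). b ≡ u (mod g), so f + b ≡ a + u (mod g).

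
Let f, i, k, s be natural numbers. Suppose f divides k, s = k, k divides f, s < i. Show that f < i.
Since k divides f and f divides k, k = f. s = k, so s = f. Since s < i, f < i.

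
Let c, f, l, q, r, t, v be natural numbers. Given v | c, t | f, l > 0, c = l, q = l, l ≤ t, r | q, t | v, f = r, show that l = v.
f = r and t | f, thus t | r. From q = l and r | q, r | l. t | r, so t | l. l > 0, so t ≤ l. l ≤ t, so t = l. Because t | v, l | v. c = l and v | c, thus v | l. Since l | v, l = v.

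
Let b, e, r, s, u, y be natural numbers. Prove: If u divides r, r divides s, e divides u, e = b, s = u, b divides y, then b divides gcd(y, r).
From s = u and r divides s, r divides u. From u divides r, u = r. e = b and e divides u, so b divides u. u = r, so b divides r. b divides y, so b divides gcd(y, r).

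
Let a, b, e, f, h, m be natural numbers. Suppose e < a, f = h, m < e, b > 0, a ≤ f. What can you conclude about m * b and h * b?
m * b < h * b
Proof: e < a and a ≤ f, so e < f. m < e, so m < f. Since f = h, m < h. Using b > 0, by multiplying by a positive, m * b < h * b.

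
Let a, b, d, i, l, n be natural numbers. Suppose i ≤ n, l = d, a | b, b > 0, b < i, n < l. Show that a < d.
a | b and b > 0, therefore a ≤ b. Since b < i and i ≤ n, b < n. Since a ≤ b, a < n. l = d and n < l, so n < d. From a < n, a < d.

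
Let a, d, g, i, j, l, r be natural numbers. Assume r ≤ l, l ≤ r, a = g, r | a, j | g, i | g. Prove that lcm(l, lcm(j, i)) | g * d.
Because r ≤ l and l ≤ r, r = l. a = g and r | a, therefore r | g. r = l, so l | g. j | g and i | g, so lcm(j, i) | g. l | g, so lcm(l, lcm(j, i)) | g. Then lcm(l, lcm(j, i)) | g * d.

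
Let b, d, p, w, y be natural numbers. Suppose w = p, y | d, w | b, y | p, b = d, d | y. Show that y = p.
d | y and y | d, so d = y. b = d, so b = y. w = p and w | b, thus p | b. Since b = y, p | y. Since y | p, y = p.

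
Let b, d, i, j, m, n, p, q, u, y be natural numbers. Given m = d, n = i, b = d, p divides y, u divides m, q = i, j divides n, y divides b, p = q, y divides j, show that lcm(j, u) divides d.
Because n = i and j divides n, j divides i. Since p = q and q = i, p = i. p divides y, so i divides y. From j divides i, j divides y. Since y divides j, y = j. From y divides b, j divides b. Because b = d, j divides d. Since m = d and u divides m, u divides d. j divides d, so lcm(j, u) divides d.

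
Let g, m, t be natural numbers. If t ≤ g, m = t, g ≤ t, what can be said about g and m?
g = m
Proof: t ≤ g and g ≤ t, thus t = g. m = t, so m = g. Then g = m.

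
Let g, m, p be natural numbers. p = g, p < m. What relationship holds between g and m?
g < m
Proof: Because p = g and p < m, by substitution, g < m.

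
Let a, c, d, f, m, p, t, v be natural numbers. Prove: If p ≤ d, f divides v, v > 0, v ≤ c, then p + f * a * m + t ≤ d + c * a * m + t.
f divides v and v > 0, so f ≤ v. v ≤ c, so f ≤ c. By multiplying by a non-negative, f * a ≤ c * a. By multiplying by a non-negative, f * a * m ≤ c * a * m. Then f * a * m + t ≤ c * a * m + t. p ≤ d, so p + f * a * m + t ≤ d + c * a * m + t.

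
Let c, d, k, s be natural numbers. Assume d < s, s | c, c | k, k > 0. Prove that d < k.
From s | c and c | k, s | k. k > 0, so s ≤ k. d < s, so d < k.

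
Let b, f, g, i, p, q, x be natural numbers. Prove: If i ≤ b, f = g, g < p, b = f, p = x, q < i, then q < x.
Since b = f and f = g, b = g. Since i ≤ b, i ≤ g. Because g < p, i < p. Since q < i, q < p. p = x, so q < x.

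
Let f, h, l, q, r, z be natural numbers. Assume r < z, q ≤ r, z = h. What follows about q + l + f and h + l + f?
q + l + f < h + l + f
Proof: Because q ≤ r and r < z, q < z. z = h, so q < h. Then q + l < h + l. Then q + l + f < h + l + f.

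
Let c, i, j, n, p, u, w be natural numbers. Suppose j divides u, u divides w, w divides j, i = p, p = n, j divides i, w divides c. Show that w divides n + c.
Because j divides u and u divides w, j divides w. From w divides j, j = w. i = p and p = n, therefore i = n. Since j divides i, j divides n. Since j = w, w divides n. Since w divides c, w divides n + c.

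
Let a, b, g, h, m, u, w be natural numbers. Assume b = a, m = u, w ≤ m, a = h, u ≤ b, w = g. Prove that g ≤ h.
From b = a and a = h, b = h. Since m = u and w ≤ m, w ≤ u. u ≤ b, so w ≤ b. Since w = g, g ≤ b. Because b = h, g ≤ h.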